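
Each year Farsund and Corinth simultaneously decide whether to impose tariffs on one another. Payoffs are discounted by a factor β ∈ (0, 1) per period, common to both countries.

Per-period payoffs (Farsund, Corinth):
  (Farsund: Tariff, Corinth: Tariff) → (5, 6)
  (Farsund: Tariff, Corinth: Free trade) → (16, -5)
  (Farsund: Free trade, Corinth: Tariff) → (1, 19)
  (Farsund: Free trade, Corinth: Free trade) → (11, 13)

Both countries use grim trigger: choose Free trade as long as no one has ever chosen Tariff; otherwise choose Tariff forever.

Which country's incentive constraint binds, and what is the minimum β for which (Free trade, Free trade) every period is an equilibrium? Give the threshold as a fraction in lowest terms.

Farsund's threshold: (16−11)/(16−5) = 5/11.
Corinth's threshold: (19−13)/(19−6) = 6/13.
5/11 < 6/13, so Corinth binds and β* = 6/13.

Corinth; β ≥ 6/13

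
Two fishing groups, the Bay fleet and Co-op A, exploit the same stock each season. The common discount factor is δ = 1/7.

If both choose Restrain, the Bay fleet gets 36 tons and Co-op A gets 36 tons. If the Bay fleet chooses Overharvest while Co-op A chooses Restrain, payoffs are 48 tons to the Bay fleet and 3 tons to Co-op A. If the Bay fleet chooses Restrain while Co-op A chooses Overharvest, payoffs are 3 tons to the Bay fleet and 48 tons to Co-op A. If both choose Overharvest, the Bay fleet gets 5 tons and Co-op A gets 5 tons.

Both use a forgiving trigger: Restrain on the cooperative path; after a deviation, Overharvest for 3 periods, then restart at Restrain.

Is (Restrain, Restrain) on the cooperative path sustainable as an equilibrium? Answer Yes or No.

No

Comparing payoff streams over the 4 periods until play realigns: cooperate → 36(1+δ+…+δ^3); deviate → 48 + 5(δ+…+δ^3).
Cooperation is sustained iff (36−5)(δ+…+δ^3) ≥ 48−36.
δ+…+δ^3 = 1/7·(1−(1/7)^3)/(1−1/7) = 0.1662, and (48−36)/(36−5) = 0.3871.
0.1662 < 0.3871, so cooperation is not sustainable.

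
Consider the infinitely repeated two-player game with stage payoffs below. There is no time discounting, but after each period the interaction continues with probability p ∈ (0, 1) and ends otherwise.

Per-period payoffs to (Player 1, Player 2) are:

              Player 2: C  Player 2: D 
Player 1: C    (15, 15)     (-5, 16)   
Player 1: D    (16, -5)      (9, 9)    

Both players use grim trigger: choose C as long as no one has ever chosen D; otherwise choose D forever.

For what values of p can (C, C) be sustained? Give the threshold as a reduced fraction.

1/7

With no time discounting, the continuation probability p plays the role of the discount factor.
Grim-trigger IC: 15/(1−p) ≥ 16 + 9p/(1−p) ⇒ p ≥ (16−15)/(16−9) = 1/7.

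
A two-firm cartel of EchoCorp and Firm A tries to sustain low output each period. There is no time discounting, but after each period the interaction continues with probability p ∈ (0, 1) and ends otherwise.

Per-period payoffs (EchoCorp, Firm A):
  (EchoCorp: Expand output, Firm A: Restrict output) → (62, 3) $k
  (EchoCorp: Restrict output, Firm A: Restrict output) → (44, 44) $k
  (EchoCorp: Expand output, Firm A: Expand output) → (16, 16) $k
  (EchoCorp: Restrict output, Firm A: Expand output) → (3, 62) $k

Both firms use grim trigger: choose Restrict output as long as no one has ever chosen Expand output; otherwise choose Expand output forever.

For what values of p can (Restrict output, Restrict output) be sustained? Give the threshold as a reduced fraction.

Expected cooperation value is 44 + p·44 + p²·44 + … = 44/(1−p); deviation gives 62 + p·16/(1−p).
44 ≥ 62(1−p) + 16p ⇒ 46p ≥ 18 ⇒ p ≥ 18/46 = 9/23.

9/23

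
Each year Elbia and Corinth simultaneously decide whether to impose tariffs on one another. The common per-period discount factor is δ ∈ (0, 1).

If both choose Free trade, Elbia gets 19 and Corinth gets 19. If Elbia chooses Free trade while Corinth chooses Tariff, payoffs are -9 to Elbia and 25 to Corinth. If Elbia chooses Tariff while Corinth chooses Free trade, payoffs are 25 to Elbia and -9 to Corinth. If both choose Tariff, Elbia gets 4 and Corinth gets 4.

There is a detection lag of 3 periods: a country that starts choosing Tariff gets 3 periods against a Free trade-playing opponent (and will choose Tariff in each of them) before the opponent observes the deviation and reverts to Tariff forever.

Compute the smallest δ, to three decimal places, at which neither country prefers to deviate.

Deviating for the 3 undetected periods gains 25−19 = 6 per period over cooperation, then loses 19−4 = 15 per period forever once punishment starts.
Gain: 6(1 + δ + … + δ^2); loss: 15·δ^3/(1−δ).
No profitable deviation ⇔ 6(1−δ^3) ≤ 15·δ^3, i.e. δ^3 ≥ 6/(6+15) = 2/7.
Hence δ ≥ (2/7)^(1/3) ≈ 0.659.

0.659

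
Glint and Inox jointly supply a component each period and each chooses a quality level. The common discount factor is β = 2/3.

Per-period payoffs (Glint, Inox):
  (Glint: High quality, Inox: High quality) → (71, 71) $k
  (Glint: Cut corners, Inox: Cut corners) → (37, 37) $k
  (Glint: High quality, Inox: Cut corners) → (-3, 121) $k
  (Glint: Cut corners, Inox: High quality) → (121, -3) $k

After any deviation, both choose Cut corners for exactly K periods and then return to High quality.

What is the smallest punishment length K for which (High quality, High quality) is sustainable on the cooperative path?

Need Σ_{k=1}^{K} β^k ≥ (121−71)/(71−37) = 1.4706 at β = 2/3.
At K = 3 the sum is 1.4074 < 1.4706; at K = 4 it is 1.6049 ≥ 1.4706.
So the minimum punishment length is K = 4.

4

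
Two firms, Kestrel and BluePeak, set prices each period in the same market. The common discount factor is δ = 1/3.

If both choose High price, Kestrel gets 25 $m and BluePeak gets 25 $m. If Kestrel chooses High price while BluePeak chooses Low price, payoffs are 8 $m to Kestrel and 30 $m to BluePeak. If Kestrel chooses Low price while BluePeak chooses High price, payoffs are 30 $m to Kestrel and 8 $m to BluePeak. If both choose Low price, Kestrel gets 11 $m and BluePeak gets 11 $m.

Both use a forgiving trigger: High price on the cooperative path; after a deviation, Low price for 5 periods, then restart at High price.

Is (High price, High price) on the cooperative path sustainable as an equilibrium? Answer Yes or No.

IC: δ+…+δ^5 ≥ (30−25)/(25−11) = 5/14.
At δ = 1/3: partial sum = 0.4979 ≥ 0.3571. Cooperation sustainable.

Yes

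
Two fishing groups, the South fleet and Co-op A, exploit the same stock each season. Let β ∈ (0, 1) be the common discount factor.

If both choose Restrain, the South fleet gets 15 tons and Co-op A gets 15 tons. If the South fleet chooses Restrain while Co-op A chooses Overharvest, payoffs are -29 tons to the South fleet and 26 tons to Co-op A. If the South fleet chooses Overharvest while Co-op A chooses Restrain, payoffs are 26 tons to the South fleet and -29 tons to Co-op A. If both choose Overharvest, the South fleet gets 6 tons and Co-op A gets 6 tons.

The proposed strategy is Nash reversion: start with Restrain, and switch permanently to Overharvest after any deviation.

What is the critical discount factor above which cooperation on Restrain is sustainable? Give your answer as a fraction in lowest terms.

Under grim trigger the critical discount factor is (T−C)/(T−P) with T = 26, C = 15, P = 6.
β* = (26−15)/(26−6) = 11/20.

11/20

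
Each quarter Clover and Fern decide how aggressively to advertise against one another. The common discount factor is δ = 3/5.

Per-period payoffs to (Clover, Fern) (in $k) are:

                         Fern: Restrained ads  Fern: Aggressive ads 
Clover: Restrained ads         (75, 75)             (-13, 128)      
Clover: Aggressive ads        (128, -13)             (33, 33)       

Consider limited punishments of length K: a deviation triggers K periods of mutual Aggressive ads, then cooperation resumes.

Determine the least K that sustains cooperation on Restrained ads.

IC: δ(1−δ^K)/(1−δ) ≥ (128−75)/(75−33) = 53/42.
With δ = 3/5: need 1 − δ^K ≥ 53/42·(1−3/5)/(3/5), i.e. δ^K ≤ 0.1587.
Since (3/5)^3 = 0.2160 and (3/5)^4 = 0.1296, the smallest such K is 4.

4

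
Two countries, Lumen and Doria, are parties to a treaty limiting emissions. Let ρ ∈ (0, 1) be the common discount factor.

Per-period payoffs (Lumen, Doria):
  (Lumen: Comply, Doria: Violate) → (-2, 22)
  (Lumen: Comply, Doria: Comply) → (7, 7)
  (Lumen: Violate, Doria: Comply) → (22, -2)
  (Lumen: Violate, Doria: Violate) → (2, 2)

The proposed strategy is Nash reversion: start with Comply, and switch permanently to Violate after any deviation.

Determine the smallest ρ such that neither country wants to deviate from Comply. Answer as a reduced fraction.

One-period gain from deviating is 22 − 7 = 15. The loss is 7 − 2 = 5 in every subsequent period, with present value 5·ρ/(1−ρ).
Deviation is unprofitable when 5·ρ/(1−ρ) ≥ 15, i.e. ρ/(1−ρ) ≥ 3.
Equivalently ρ ≥ 15/(15+5) = 3/4.

3/4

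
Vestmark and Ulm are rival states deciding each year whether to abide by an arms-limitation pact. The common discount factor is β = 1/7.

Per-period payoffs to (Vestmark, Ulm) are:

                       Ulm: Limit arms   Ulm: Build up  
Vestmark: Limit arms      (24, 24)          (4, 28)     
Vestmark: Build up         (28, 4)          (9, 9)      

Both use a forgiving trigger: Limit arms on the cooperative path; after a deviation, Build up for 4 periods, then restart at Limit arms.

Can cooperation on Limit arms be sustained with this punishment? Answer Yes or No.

Comparing payoff streams over the 5 periods until play realigns: cooperate → 24(1+β+…+β^4); deviate → 28 + 9(β+…+β^4).
Cooperation is sustained iff (24−9)(β+…+β^4) ≥ 28−24.
β+…+β^4 = 1/7·(1−(1/7)^4)/(1−1/7) = 0.1666, and (28−24)/(24−9) = 0.2667.
0.1666 < 0.2667, so cooperation is not sustainable.

No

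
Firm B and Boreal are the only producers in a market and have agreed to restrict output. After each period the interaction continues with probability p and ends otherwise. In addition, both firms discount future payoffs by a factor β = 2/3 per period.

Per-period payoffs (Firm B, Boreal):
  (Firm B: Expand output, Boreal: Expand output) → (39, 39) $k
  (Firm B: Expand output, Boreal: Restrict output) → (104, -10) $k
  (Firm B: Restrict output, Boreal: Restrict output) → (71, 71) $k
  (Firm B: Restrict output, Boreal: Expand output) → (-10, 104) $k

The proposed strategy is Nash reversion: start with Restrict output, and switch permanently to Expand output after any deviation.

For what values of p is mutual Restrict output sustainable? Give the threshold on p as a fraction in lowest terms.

With continuation probability p and discount β, the effective per-period discount factor is βp.
Grim-trigger IC: βp ≥ (104−71)/(104−39) = 33/65.
So p ≥ (33/65)/(2/3) = 99/130.

99/130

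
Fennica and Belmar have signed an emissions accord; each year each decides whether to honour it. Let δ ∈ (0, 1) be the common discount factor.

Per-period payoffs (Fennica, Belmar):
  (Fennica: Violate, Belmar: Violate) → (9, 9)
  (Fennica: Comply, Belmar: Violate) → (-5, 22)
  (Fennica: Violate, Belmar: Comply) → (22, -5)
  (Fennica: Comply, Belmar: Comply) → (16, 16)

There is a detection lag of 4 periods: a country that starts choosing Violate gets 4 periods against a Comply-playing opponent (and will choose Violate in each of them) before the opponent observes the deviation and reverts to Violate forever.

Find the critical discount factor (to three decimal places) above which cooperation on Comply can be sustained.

The best deviation is to choose Violate for all 4 undetected periods, earning 22 each, then 9 forever once detected.
Deviation value: 22(1−δ^4)/(1−δ) + 9δ^4/(1−δ); cooperation value: 16/(1−δ).
IC: 16 ≥ 22(1−δ^4) + 9δ^4 = 22 − 13δ^4.
So δ^4 ≥ 6/13, giving δ ≥ (6/13)^(1/4) ≈ 0.824.

0.824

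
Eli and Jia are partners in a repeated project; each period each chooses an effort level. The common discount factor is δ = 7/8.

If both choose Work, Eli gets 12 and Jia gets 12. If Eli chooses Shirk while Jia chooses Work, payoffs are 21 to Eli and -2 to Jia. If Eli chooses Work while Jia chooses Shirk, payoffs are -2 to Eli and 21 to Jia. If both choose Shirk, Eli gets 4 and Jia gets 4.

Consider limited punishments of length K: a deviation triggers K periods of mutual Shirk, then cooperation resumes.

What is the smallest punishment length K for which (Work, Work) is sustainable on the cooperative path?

Need Σ_{k=1}^{K} δ^k ≥ (21−12)/(12−4) = 1.1250 at δ = 7/8.
At K = 1 the sum is 0.8750 < 1.1250; at K = 2 it is 1.6406 ≥ 1.1250.
So the minimum punishment length is K = 2.

2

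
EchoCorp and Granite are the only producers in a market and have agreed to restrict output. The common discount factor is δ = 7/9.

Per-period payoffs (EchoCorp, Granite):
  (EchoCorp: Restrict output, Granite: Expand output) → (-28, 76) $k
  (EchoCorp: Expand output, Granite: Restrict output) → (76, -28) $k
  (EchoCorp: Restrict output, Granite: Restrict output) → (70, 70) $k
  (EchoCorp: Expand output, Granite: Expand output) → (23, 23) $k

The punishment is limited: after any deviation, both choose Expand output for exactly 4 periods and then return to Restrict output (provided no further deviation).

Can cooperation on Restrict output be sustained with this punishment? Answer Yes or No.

Yes

A one-shot deviation gives 76 now, then 23 for 4 periods, then back to 70.
Gain from deviating: (76−70) today; loss: (70−23) in each of the next 4 periods.
No-deviation condition: (70−23)(δ+…+δ^4) ≥ 76−70, i.e. δ+…+δ^4 ≥ 6/47.
At δ = 7/9: δ+…+δ^4 = 2.2192 ≥ 0.1277.
So cooperation is sustainable.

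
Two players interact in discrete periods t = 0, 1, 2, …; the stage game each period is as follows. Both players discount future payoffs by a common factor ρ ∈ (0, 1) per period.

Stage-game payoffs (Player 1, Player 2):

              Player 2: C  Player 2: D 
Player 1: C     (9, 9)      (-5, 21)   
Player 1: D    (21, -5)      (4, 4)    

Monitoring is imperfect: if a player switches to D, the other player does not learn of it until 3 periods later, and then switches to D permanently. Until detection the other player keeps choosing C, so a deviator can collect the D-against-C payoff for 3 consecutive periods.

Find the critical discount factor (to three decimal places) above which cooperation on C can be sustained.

0.890

Deviating for the 3 undetected periods gains 21−9 = 12 per period over cooperation, then loses 9−4 = 5 per period forever once punishment starts.
Gain: 12(1 + ρ + … + ρ^2); loss: 5·ρ^3/(1−ρ).
No profitable deviation ⇔ 12(1−ρ^3) ≤ 5·ρ^3, i.e. ρ^3 ≥ 12/(12+5) = 12/17.
Hence ρ ≥ (12/17)^(1/3) ≈ 0.890.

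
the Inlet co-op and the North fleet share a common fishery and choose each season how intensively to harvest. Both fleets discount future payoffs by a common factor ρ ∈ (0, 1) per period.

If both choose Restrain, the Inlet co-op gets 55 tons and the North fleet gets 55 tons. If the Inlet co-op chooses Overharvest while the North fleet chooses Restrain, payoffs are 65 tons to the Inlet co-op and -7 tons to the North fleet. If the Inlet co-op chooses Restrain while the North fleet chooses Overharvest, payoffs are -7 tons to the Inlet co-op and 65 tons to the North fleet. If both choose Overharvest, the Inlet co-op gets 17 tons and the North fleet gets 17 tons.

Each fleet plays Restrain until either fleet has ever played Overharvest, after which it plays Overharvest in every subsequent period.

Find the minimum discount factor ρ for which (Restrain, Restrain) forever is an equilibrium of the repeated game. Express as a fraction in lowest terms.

55/(1−ρ) ≥ 65 + 17ρ/(1−ρ)
55 ≥ 65 − 48ρ
ρ ≥ 10/48 = 5/24.

5/24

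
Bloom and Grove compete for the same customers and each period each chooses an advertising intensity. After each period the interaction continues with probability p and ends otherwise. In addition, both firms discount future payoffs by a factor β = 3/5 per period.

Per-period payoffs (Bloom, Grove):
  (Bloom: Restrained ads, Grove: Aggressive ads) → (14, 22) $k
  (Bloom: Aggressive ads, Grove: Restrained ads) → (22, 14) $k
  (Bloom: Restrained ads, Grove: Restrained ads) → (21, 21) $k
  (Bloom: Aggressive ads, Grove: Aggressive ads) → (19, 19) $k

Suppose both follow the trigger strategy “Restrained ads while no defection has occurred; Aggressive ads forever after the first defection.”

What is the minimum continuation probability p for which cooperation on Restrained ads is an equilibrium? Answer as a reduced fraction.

With continuation probability p and discount β, the effective per-period discount factor is βp.
Grim-trigger IC: βp ≥ (22−21)/(22−19) = 1/3.
So p ≥ (1/3)/(3/5) = 5/9.

5/9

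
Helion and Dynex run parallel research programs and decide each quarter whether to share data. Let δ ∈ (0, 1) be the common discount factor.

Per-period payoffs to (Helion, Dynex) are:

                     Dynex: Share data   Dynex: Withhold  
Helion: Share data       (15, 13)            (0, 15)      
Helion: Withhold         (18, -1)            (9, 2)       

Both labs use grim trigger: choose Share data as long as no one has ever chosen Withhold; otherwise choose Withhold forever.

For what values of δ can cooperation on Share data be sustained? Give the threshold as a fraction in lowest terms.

1/3

For Helion: deviation gain 18−15 = 3, per-period punishment loss 15−9 = 6. IC gives δ ≥ 3/9 = 1/3.
For Dynex: gain 2, loss 11 per period, so δ ≥ 2/13.
The tighter constraint is Helion's, so cooperation needs δ ≥ 1/3.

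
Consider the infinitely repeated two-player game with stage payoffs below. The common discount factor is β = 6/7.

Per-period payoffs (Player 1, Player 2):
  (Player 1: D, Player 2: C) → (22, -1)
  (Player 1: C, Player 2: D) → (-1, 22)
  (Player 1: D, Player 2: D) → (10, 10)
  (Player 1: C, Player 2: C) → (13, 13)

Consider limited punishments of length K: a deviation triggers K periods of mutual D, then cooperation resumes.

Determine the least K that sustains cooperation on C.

5

IC: β(1−β^K)/(1−β) ≥ (22−13)/(13−10) = 3.
With β = 6/7: need 1 − β^K ≥ 3·(1−6/7)/(6/7), i.e. β^K ≤ 0.5000.
Since (6/7)^4 = 0.5398 and (6/7)^5 = 0.4627, the smallest such K is 5.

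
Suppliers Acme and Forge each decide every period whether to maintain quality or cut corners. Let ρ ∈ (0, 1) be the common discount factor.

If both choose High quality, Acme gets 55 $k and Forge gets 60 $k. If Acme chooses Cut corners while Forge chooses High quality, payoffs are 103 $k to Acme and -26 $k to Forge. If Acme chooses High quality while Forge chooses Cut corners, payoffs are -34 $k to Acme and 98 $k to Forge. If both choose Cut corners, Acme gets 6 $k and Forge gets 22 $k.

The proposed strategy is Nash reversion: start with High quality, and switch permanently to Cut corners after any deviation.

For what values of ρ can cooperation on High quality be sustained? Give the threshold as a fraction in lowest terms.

1/2

Acme's threshold: (103−55)/(103−6) = 48/97.
Forge's threshold: (98−60)/(98−22) = 1/2.
48/97 < 1/2, so Forge binds and ρ* = 1/2.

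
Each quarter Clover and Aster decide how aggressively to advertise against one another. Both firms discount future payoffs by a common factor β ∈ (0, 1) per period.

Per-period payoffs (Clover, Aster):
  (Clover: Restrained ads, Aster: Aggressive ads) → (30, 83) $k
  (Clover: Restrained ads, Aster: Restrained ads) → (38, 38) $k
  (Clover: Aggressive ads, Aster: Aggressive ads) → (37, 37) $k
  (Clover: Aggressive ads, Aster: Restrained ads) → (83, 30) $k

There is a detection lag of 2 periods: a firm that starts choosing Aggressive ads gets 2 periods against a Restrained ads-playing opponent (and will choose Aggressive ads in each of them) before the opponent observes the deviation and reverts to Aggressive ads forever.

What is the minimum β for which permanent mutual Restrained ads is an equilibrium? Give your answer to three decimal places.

0.989

The best deviation is to choose Aggressive ads for all 2 undetected periods, earning 83 each, then 37 forever once detected.
Deviation value: 83(1−β^2)/(1−β) + 37β^2/(1−β); cooperation value: 38/(1−β).
IC: 38 ≥ 83(1−β^2) + 37β^2 = 83 − 46β^2.
So β^2 ≥ 45/46, giving β ≥ (45/46)^(1/2) ≈ 0.989.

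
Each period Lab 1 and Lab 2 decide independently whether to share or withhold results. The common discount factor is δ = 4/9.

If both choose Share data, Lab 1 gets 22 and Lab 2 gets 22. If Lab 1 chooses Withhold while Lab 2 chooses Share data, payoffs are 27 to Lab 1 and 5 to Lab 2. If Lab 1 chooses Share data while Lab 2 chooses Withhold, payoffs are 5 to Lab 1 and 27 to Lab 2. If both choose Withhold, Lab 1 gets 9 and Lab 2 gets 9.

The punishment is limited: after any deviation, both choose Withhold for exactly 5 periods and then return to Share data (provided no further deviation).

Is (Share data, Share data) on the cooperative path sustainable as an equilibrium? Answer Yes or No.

Yes

Comparing payoff streams over the 6 periods until play realigns: cooperate → 22(1+δ+…+δ^5); deviate → 27 + 9(δ+…+δ^5).
Cooperation is sustained iff (22−9)(δ+…+δ^5) ≥ 27−22.
δ+…+δ^5 = 4/9·(1−(4/9)^5)/(1−4/9) = 0.7861, and (27−22)/(22−9) = 0.3846.
0.7861 ≥ 0.3846, so cooperation is sustainable.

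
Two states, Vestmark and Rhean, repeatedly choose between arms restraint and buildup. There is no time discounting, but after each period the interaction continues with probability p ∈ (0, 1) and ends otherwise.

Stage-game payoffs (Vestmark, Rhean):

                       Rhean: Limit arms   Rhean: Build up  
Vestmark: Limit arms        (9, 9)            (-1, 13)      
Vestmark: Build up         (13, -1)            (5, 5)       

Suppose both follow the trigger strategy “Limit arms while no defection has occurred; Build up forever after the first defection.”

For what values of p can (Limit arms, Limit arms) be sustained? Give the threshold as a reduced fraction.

1/2

Expected cooperation value is 9 + p·9 + p²·9 + … = 9/(1−p); deviation gives 13 + p·5/(1−p).
9 ≥ 13(1−p) + 5p ⇒ 8p ≥ 4 ⇒ p ≥ 4/8 = 1/2.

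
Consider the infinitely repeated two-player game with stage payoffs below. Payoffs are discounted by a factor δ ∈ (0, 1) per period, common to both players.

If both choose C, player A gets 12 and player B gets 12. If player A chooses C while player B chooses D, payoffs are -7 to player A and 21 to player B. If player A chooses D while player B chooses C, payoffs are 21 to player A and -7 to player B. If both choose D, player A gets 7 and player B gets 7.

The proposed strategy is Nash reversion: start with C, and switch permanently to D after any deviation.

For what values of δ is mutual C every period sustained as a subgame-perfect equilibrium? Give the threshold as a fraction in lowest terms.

9/14

Cooperation forever yields 12 each period: 12/(1−δ).
Deviating yields 21 once, then 7 forever: 21 + 7δ/(1−δ).
No profitable deviation requires 12/(1−δ) ≥ 21 + 7δ/(1−δ).
Multiplying by (1−δ): 12 ≥ 21(1−δ) + 7δ = 21 − 14δ.
So 14δ ≥ 9, i.e. δ ≥ 9/14.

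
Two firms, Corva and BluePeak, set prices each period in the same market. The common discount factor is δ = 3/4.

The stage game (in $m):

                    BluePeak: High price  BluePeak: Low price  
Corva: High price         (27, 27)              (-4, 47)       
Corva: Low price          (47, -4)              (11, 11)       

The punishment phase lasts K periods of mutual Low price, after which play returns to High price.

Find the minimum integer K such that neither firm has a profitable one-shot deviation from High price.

IC: δ(1−δ^K)/(1−δ) ≥ (47−27)/(27−11) = 5/4.
With δ = 3/4: need 1 − δ^K ≥ 5/4·(1−3/4)/(3/4), i.e. δ^K ≤ 0.5833.
Since (3/4)^1 = 0.7500 and (3/4)^2 = 0.5625, the smallest such K is 2.

2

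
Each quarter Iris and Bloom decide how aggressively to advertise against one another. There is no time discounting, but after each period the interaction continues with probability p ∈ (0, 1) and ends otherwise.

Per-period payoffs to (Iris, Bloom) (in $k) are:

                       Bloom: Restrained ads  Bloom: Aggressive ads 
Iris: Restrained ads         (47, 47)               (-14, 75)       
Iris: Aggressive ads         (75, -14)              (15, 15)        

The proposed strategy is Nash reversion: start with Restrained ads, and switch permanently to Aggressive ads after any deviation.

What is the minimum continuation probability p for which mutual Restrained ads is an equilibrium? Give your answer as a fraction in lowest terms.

With no time discounting, the continuation probability p plays the role of the discount factor.
Grim-trigger IC: 47/(1−p) ≥ 75 + 15p/(1−p) ⇒ p ≥ (75−47)/(75−15) = 7/15.

7/15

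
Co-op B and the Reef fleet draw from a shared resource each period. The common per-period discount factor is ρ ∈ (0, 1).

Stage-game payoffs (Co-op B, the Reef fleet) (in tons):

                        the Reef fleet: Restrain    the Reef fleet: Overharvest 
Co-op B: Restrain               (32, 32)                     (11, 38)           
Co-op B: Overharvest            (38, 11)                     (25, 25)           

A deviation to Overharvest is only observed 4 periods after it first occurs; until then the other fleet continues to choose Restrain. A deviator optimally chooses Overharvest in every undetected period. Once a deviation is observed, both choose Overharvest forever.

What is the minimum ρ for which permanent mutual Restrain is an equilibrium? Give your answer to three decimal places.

The best deviation is to choose Overharvest for all 4 undetected periods, earning 38 each, then 25 forever once detected.
Deviation value: 38(1−ρ^4)/(1−ρ) + 25ρ^4/(1−ρ); cooperation value: 32/(1−ρ).
IC: 32 ≥ 38(1−ρ^4) + 25ρ^4 = 38 − 13ρ^4.
So ρ^4 ≥ 6/13, giving ρ ≥ (6/13)^(1/4) ≈ 0.824.

0.824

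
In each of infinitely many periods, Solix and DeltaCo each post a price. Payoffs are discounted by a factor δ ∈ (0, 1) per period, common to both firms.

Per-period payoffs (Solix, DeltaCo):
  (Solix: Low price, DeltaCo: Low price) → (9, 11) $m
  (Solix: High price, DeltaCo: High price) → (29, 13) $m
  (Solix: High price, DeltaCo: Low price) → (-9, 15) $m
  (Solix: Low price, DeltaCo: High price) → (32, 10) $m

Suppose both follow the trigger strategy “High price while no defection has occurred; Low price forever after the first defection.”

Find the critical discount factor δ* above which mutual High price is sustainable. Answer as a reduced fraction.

1/2

Solix: cooperation gives 29 each period; deviation gives 32 once then 9 forever.
  29/(1−δ) ≥ 32 + 9δ/(1−δ) ⇒ δ ≥ 3/23.
DeltaCo: cooperation gives 13 each period; deviation gives 15 once then 11 forever.
  δ ≥ 2/4 = 1/2.
Both must hold, so the binding constraint is DeltaCo's: δ ≥ 1/2.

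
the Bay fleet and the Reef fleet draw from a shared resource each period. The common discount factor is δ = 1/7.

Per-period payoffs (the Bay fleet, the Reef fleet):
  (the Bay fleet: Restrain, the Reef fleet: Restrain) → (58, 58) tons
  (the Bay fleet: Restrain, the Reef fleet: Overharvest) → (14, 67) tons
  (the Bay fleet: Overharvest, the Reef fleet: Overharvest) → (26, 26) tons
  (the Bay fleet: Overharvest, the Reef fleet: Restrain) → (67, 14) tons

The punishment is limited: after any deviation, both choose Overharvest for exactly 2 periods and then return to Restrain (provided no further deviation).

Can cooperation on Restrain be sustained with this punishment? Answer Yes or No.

No

A one-shot deviation gives 67 now, then 26 for 2 periods, then back to 58.
Gain from deviating: (67−58) today; loss: (58−26) in each of the next 2 periods.
No-deviation condition: (58−26)(δ+…+δ^2) ≥ 67−58, i.e. δ+…+δ^2 ≥ 9/32.
At δ = 1/7: δ+…+δ^2 = 0.1633 < 0.2812.
So cooperation is not sustainable.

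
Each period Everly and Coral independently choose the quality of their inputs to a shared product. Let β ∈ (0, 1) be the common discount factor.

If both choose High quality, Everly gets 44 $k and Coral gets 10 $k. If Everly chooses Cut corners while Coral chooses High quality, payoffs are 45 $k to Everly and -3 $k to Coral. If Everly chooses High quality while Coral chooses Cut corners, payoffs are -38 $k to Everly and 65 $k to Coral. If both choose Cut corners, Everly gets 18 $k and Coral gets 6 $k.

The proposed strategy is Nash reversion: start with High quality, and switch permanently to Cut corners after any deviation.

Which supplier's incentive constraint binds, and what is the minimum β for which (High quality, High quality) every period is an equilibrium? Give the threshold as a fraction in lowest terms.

Everly: cooperation gives 44 each period; deviation gives 45 once then 18 forever.
  44/(1−β) ≥ 45 + 18β/(1−β) ⇒ β ≥ 1/27.
Coral: cooperation gives 10 each period; deviation gives 65 once then 6 forever.
  β ≥ 55/59.
Both must hold, so the binding constraint is Coral's: β ≥ 55/59.

Coral; β ≥ 55/59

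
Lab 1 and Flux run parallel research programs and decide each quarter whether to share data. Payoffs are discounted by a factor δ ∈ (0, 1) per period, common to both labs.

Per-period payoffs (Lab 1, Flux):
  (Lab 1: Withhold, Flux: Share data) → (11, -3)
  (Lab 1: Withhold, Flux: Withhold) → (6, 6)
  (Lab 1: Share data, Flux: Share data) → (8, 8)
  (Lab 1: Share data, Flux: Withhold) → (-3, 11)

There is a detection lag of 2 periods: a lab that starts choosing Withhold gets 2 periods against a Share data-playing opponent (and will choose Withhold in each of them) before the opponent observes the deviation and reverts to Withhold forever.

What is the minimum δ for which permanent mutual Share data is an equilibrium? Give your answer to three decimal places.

0.775

A deviator earns 11 for 2 periods, then 6 forever; cooperating earns 8 forever. Multiplying the IC by (1−δ):
8 ≥ 11(1−δ^2) + 6δ^2, so 5·δ^2 ≥ 3 and δ^2 ≥ 3/5.
δ ≥ (3/5)^(1/2) ≈ 0.775.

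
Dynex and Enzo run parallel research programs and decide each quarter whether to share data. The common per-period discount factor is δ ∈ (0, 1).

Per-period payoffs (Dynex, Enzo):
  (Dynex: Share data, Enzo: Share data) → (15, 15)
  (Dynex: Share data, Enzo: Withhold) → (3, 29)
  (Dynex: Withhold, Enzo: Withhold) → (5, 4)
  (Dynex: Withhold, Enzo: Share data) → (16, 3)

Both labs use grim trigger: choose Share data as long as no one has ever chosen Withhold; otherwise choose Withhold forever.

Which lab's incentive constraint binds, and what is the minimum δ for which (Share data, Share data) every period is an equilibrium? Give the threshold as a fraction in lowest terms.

Dynex: cooperation gives 15 each period; deviation gives 16 once then 5 forever.
  15/(1−δ) ≥ 16 + 5δ/(1−δ) ⇒ δ ≥ 1/11.
Enzo: cooperation gives 15 each period; deviation gives 29 once then 4 forever.
  δ ≥ 14/25.
Both must hold, so the binding constraint is Enzo's: δ ≥ 14/25.

Enzo; δ ≥ 14/25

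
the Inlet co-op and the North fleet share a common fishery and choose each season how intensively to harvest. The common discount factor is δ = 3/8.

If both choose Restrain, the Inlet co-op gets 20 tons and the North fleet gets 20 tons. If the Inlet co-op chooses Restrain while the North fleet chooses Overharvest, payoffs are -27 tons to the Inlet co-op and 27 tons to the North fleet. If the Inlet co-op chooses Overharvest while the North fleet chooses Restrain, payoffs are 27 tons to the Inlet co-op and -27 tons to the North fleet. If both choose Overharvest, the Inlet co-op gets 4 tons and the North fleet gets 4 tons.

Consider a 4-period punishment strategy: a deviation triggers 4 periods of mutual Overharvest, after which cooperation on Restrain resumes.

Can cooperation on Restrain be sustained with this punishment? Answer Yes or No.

Yes

IC: δ+…+δ^4 ≥ (27−20)/(20−4) = 7/16.
At δ = 3/8: partial sum = 0.5881 ≥ 0.4375. Cooperation sustainable.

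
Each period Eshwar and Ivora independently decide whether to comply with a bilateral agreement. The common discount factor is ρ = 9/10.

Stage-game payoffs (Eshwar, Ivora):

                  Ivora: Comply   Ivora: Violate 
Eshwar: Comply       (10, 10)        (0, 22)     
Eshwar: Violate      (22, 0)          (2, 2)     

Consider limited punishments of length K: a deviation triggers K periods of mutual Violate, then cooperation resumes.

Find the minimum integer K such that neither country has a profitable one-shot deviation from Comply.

No profitable deviation requires (10−2)(ρ+…+ρ^K) ≥ 22−10, i.e. ρ+…+ρ^K ≥ 3/2 ≈ 1.5000.
With ρ = 9/10, the partial sums are K=1: 0.9000, K=2: 1.7100.
K = 2 is the first length at which the sum reaches 1.5000.

2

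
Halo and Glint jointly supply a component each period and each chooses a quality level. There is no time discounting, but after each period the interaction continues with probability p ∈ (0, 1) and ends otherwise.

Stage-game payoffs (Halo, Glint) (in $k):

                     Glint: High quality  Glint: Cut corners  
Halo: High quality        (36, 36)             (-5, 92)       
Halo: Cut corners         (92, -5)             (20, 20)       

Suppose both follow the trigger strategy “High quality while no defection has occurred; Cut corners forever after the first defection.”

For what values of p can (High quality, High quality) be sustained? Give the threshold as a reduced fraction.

With no time discounting, the continuation probability p plays the role of the discount factor.
Grim-trigger IC: 36/(1−p) ≥ 92 + 20p/(1−p) ⇒ p ≥ (92−36)/(92−20) = 7/9.

7/9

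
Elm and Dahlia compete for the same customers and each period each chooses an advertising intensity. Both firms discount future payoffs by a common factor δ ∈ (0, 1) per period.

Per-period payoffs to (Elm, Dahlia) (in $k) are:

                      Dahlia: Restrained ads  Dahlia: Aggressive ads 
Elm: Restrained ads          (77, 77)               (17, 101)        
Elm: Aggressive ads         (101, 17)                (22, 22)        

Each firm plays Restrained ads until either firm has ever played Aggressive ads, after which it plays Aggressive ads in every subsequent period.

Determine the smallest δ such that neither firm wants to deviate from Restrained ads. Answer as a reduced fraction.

One-period gain from deviating is 101 − 77 = 24. The loss is 77 − 22 = 55 in every subsequent period, with present value 55·δ/(1−δ).
Deviation is unprofitable when 55·δ/(1−δ) ≥ 24, i.e. δ/(1−δ) ≥ 24/55.
Equivalently δ ≥ 24/(24+55) = 24/79.

24/79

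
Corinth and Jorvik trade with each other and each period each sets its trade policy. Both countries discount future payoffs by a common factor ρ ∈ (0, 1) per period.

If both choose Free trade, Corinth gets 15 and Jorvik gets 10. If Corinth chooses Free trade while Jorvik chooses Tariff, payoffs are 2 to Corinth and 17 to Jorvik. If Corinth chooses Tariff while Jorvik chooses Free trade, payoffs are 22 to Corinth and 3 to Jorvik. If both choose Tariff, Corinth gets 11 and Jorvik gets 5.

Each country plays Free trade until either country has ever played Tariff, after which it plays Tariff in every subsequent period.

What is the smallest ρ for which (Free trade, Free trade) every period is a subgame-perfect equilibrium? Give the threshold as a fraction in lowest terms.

Corinth's threshold: (22−15)/(22−11) = 7/11.
Jorvik's threshold: (17−10)/(17−5) = 7/12.
7/11 > 7/12, so Corinth binds and ρ* = 7/11.

7/11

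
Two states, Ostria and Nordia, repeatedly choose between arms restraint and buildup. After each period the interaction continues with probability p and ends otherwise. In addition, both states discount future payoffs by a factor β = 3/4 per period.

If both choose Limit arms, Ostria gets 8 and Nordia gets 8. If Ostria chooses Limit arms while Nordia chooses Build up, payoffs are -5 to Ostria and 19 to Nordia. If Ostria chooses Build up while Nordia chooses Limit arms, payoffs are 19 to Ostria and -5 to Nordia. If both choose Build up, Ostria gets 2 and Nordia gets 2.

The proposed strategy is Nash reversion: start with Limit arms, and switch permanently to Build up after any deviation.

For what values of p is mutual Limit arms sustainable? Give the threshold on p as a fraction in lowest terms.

44/51

With continuation probability p and discount β, the effective per-period discount factor is βp.
Grim-trigger IC: βp ≥ (19−8)/(19−2) = 11/17.
So p ≥ (11/17)/(3/4) = 44/51.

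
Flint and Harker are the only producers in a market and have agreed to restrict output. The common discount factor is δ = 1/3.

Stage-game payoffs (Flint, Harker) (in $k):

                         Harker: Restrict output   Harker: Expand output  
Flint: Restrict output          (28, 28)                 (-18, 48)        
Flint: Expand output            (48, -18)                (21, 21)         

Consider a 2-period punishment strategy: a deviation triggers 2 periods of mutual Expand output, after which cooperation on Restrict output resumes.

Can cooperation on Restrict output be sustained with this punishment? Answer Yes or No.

A one-shot deviation gives 48 now, then 21 for 2 periods, then back to 28.
Gain from deviating: (48−28) today; loss: (28−21) in each of the next 2 periods.
No-deviation condition: (28−21)(δ+…+δ^2) ≥ 48−28, i.e. δ+…+δ^2 ≥ 20/7.
At δ = 1/3: δ+…+δ^2 = 0.4444 < 2.8571.
So cooperation is not sustainable.

No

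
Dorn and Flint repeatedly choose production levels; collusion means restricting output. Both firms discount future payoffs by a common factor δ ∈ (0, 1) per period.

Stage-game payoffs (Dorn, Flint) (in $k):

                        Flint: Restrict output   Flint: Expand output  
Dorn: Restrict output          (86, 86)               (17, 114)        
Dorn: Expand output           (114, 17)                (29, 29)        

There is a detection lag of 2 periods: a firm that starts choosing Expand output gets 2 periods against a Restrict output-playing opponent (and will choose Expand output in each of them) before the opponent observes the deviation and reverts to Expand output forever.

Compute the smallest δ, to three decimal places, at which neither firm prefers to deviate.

A deviator earns 114 for 2 periods, then 29 forever; cooperating earns 86 forever. Multiplying the IC by (1−δ):
86 ≥ 114(1−δ^2) + 29δ^2, so 85·δ^2 ≥ 28 and δ^2 ≥ 28/85.
δ ≥ (28/85)^(1/2) ≈ 0.574.

0.574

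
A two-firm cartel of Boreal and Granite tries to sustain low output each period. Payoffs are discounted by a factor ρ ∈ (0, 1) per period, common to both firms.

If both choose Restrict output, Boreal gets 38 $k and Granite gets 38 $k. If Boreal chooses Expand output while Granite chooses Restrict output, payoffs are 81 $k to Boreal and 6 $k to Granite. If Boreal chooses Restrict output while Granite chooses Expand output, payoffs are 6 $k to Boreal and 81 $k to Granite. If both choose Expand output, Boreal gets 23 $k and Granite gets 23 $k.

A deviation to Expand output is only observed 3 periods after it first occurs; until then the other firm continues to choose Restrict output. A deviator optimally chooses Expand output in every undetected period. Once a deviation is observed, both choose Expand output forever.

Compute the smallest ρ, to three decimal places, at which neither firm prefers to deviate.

0.905

A deviator earns 81 for 3 periods, then 23 forever; cooperating earns 38 forever. Multiplying the IC by (1−ρ):
38 ≥ 81(1−ρ^3) + 23ρ^3, so 58·ρ^3 ≥ 43 and ρ^3 ≥ 43/58.
ρ ≥ (43/58)^(1/3) ≈ 0.905.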